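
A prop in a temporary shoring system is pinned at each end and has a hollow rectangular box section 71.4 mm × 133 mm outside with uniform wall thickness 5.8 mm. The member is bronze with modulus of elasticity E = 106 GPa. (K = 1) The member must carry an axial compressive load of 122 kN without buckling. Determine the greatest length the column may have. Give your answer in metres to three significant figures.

L_max ≈ 4.01 m

Inner dimensions: h_i = 133 − 2×5.8 = 121.4 mm, b_i = 71.4 − 2×5.8 = 59.80 mm
Weak-axis I_min = (h_o·b_o³ − h_i·b_i³)/12 with b_o = 71.4, b_i = 59.80 mm (shorter outer/inner sides).
I_min = (133×71.4³ − 121.4×59.80³)/12 = 1.871×10^6 mm⁴
I = 1.871×10^-6 m⁴
At the buckling limit P_cr = P = 1.220×10^5 N
From P_cr = π²EI/(K·L)²:  L = (1/K)·√(π²EI/P_cr) = (1/1)·√(π²×1.06×10^11×1.871×10^-6/1.220×10^5)
L = 4.01 m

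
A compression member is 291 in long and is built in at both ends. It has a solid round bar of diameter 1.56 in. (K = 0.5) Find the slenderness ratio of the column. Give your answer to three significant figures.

λ ≈ 373

I = πd⁴/64 = π×1.56⁴/64 = 0.2907 in⁴
A = 1.911 in²;  r_min = √(I/A) = √(0.2907/1.911) = 0.3900 in
L_e = K·L = 0.5 × 291 = 145.5 in
λ = L_e / r_min = 145.50 / 0.3900 = 373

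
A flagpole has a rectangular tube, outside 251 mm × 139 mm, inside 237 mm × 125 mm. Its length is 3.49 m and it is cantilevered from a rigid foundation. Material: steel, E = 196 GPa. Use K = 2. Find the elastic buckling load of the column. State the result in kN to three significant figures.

Weak-axis I_min = (h_o·b_o³ − h_i·b_i³)/12 with b_o = 139, b_i = 125.0 mm (shorter outer/inner sides).
I_min = (251×139³ − 237.0×125.0³)/12 = 1.760×10^7 mm⁴
I = 1.760×10^7 mm⁴ = 1.760×10^-5 m⁴
Effective length L_e = K·L = 2 × 3.49 = 6.980 m
P_cr = π²EI / L_e² = π² × 196×10⁹ × 1.760×10^-5 / 6.980² = 6.988×10^5 N

P_cr ≈ 699 kN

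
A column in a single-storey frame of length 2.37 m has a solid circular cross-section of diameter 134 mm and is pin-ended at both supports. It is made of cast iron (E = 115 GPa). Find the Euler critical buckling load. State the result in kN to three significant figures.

P_cr ≈ 3200 kN

I = πd⁴/64 = π×134⁴/64 = 1.583×10^7 mm⁴
I = 1.583×10^7 mm⁴ = 1.583×10^-5 m⁴
Effective length L_e = K·L = 1 × 2.37 = 2.370 m
P_cr = π²EI / L_e² = π² × 115×10⁹ × 1.583×10^-5 / 2.370² = 3.198×10^6 N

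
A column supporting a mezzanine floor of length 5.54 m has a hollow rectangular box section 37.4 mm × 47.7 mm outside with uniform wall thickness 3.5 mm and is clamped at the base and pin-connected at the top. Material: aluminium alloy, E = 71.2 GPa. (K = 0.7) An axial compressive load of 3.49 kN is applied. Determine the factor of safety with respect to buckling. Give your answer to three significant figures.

n ≈ 1.51

Inner dimensions: h_i = 47.7 − 2×3.5 = 40.70 mm, b_i = 37.4 − 2×3.5 = 30.40 mm
Weak-axis I_min = (h_o·b_o³ − h_i·b_i³)/12 with b_o = 37.4, b_i = 30.40 mm (shorter outer/inner sides).
I_min = (47.7×37.4³ − 40.70×30.40³)/12 = 1.127×10^5 mm⁴
I = 1.127×10^5 mm⁴ = 1.127×10^-7 m⁴
Effective length L_e = K·L = 0.7 × 5.54 = 3.878 m
P_cr = π²EI / L_e² = π² × 71.2×10⁹ × 1.127×10^-7 / 3.878² = 5.264×10^3 N
Factor of safety n = P_cr / P = 5.2642 / 3.49 = 1.51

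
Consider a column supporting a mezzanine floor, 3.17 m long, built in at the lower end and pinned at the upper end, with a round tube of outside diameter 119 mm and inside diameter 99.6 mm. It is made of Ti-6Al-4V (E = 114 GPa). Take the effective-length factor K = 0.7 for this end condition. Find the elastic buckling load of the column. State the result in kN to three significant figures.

P_cr ≈ 1150 kN

d_o = 119 mm, d_i = 99.6 mm
I = π(d_o⁴ − d_i⁴)/64 = π(119⁴ − 99.60⁴)/64 = 5.013×10^6 mm⁴
I = 5.013×10^6 mm⁴ = 5.013×10^-6 m⁴
Effective length L_e = K·L = 0.7 × 3.17 = 2.219 m
P_cr = π²EI / L_e² = π² × 114×10⁹ × 5.013×10^-6 / 2.219² = 1.145×10^6 N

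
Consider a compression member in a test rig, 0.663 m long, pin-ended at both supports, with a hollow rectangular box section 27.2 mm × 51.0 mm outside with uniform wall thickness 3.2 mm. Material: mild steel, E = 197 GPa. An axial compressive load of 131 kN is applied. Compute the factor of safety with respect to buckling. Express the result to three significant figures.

n ≈ 1.76

Inner dimensions: h_i = 51.0 − 2×3.2 = 44.60 mm, b_i = 27.2 − 2×3.2 = 20.80 mm
Weak-axis I_min = (h_o·b_o³ − h_i·b_i³)/12 with b_o = 27.2, b_i = 20.80 mm (shorter outer/inner sides).
I_min = (51.0×27.2³ − 44.60×20.80³)/12 = 5.208×10^4 mm⁴
I = 5.208×10^4 mm⁴ = 5.208×10^-8 m⁴
Effective length L_e = K·L = 1 × 0.663 = 0.6630 m
P_cr = π²EI / L_e² = π² × 197×10⁹ × 5.208×10^-8 / 0.6630² = 2.304×10^5 N
Factor of safety n = P_cr / P = 230.36 / 131 = 1.76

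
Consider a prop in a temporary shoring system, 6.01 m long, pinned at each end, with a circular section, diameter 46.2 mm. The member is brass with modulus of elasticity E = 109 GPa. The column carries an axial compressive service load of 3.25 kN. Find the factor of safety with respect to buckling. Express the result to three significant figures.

I = πd⁴/64 = π×46.2⁴/64 = 2.236×10^5 mm⁴
I = 2.236×10^5 mm⁴ = 2.236×10^-7 m⁴
Effective length L_e = K·L = 1 × 6.01 = 6.010 m
P_cr = π²EI / L_e² = π² × 109×10⁹ × 2.236×10^-7 / 6.010² = 6.661×10^3 N
Factor of safety n = P_cr / P = 6.6606 / 3.25 = 2.05

n ≈ 2.05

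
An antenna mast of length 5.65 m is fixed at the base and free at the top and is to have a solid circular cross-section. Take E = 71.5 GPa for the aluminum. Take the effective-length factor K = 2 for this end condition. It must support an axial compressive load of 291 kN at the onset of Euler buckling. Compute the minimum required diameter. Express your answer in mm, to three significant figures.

L_e = K·L = 2 × 5.65 = 11.30 m
Required I = P_cr·L_e²/(π²E) = 2.910×10^5 × 11.30² / (π² × 7.15×10^10) = 5.266×10^-5 m⁴
I_req = 5.266×10^7 mm⁴
Solid circle: I = πd⁴/64  ⇒  d = (64I/π)^(1/4) = (64×5.266×10^7/π)^(1/4) = 181 mm

d ≈ 181 mm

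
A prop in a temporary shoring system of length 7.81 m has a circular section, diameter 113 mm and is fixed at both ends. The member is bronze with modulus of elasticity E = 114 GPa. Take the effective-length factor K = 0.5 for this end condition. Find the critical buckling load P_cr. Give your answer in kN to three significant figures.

I = πd⁴/64 = π×113⁴/64 = 8.004×10^6 mm⁴
I = 8.004×10^6 mm⁴ = 8.004×10^-6 m⁴
Effective length L_e = K·L = 0.5 × 7.81 = 3.905 m
P_cr = π²EI / L_e² = π² × 114×10⁹ × 8.004×10^-6 / 3.905² = 5.905×10^5 N

P_cr ≈ 591 kN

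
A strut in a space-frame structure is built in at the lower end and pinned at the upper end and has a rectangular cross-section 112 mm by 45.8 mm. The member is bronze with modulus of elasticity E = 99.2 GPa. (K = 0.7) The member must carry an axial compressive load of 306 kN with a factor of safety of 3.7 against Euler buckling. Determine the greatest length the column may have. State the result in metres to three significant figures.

Buckling occurs about the weak axis: I_min = h·b³/12 with b = 45.8 mm (the shorter side).
I_min = 112×45.8³/12 = 8.967×10^5 mm⁴
I = 8.967×10^-7 m⁴
Required critical load P_cr = n·P = 3.7 × 306 = 1132 kN = 1.132×10^6 N
From P_cr = π²EI/(K·L)²:  L = (1/K)·√(π²EI/P_cr) = (1/0.7)·√(π²×9.92×10^10×8.967×10^-7/1.132×10^6)
L = 1.26 m

L_max ≈ 1.26 m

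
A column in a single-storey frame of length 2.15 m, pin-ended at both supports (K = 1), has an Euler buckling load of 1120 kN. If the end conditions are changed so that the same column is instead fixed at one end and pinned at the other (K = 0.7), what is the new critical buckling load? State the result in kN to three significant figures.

P_cr ∝ 1/K², so P_cr,new = P_cr,old × (K_old/K_new)² = 1120 × (1/0.7)²
= 1120 × 2.041 = 2290 kN

P_cr ≈ 2290 kN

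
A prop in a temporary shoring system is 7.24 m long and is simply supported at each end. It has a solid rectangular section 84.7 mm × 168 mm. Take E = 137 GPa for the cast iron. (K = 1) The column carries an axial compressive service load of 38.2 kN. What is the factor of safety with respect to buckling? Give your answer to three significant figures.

Buckling occurs about the weak axis: I_min = h·b³/12 with b = 84.7 mm (the shorter side).
I_min = 168×84.7³/12 = 8.507×10^6 mm⁴
I = 8.507×10^6 mm⁴ = 8.507×10^-6 m⁴
Effective length L_e = K·L = 1 × 7.24 = 7.240 m
P_cr = π²EI / L_e² = π² × 137×10⁹ × 8.507×10^-6 / 7.240² = 2.194×10^5 N
Factor of safety n = P_cr / P = 219.44 / 38.2 = 5.74

n ≈ 5.74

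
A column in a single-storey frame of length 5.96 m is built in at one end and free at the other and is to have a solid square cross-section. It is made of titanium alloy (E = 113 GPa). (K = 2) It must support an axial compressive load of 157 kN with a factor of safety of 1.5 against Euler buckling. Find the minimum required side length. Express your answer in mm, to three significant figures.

a ≈ 138 mm

Required P_cr = n·P = 1.5 × 157 = 235.5 kN
L_e = K·L = 2 × 5.96 = 11.92 m
Required I = P_cr·L_e²/(π²E) = 2.355×10^5 × 11.92² / (π² × 1.13×10^11) = 3.000×10^-5 m⁴
I_req = 3.000×10^7 mm⁴
Solid square: I = a⁴/12  ⇒  a = (12I)^(1/4) = (12×3.000×10^7)^(1/4) = 138 mm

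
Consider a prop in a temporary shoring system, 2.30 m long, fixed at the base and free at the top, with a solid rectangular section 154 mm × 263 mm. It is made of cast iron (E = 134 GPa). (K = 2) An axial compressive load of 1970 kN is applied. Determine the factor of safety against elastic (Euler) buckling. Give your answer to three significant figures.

n ≈ 2.54

Buckling occurs about the weak axis: I_min = h·b³/12 with b = 154 mm (the shorter side).
I_min = 263×154³/12 = 8.005×10^7 mm⁴
I = 8.005×10^7 mm⁴ = 8.005×10^-5 m⁴
Effective length L_e = K·L = 2 × 2.30 = 4.600 m
P_cr = π²EI / L_e² = π² × 134×10⁹ × 8.005×10^-5 / 4.600² = 5.003×10^6 N
Factor of safety n = P_cr / P = 5002.9 / 1970 = 2.54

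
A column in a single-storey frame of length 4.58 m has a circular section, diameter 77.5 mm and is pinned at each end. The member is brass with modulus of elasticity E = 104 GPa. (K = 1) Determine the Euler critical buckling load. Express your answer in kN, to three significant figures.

I = πd⁴/64 = π×77.5⁴/64 = 1.771×10^6 mm⁴
I = 1.771×10^6 mm⁴ = 1.771×10^-6 m⁴
Effective length L_e = K·L = 1 × 4.58 = 4.580 m
P_cr = π²EI / L_e² = π² × 104×10⁹ × 1.771×10^-6 / 4.580² = 8.665×10^4 N

P_cr ≈ 86.7 kN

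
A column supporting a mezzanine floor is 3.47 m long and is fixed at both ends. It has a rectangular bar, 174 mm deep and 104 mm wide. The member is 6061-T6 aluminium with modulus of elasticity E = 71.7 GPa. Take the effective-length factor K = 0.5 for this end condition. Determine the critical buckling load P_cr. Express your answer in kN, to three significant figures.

Buckling occurs about the weak axis: I_min = h·b³/12 with b = 104 mm (the shorter side).
I_min = 174×104³/12 = 1.631×10^7 mm⁴
I = 1.631×10^7 mm⁴ = 1.631×10^-5 m⁴
Effective length L_e = K·L = 0.5 × 3.47 = 1.735 m
P_cr = π²EI / L_e² = π² × 71.7×10⁹ × 1.631×10^-5 / 1.735² = 3.834×10^6 N

P_cr ≈ 3830 kN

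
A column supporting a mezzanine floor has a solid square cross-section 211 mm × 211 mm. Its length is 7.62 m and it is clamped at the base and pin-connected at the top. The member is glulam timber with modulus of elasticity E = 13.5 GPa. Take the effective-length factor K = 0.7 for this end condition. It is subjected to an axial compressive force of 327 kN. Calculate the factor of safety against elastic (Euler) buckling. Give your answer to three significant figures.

n ≈ 2.37

I = a⁴/12 = 211⁴/12 = 1.652×10^8 mm⁴
I = 1.652×10^8 mm⁴ = 1.652×10^-4 m⁴
Effective length L_e = K·L = 0.7 × 7.62 = 5.334 m
P_cr = π²EI / L_e² = π² × 13.5×10⁹ × 1.652×10^-4 / 5.334² = 7.735×10^5 N
Factor of safety n = P_cr / P = 773.53 / 327 = 2.37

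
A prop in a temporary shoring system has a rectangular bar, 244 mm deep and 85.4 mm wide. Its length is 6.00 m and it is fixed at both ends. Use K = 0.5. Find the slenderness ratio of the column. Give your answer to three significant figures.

λ ≈ 122

For a rectangle r_min = b/√12 = 85.4/√12 = 24.65 mm
L_e = K·L = 0.5 × 6.00 m = 3.000 m = 3000.0 mm
λ = L_e / r_min = 3000.0 / 24.65 = 122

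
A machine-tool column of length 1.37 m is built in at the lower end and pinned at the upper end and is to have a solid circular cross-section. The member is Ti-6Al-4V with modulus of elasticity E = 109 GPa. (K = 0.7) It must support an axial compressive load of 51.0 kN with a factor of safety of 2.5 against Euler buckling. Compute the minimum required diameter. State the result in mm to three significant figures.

Required P_cr = n·P = 2.5 × 51.0 = 127.5 kN
L_e = K·L = 0.7 × 1.37 = 0.9590 m
Required I = P_cr·L_e²/(π²E) = 1.275×10^5 × 0.9590² / (π² × 1.09×10^11) = 1.090×10^-7 m⁴
I_req = 1.090×10^5 mm⁴
Solid circle: I = πd⁴/64  ⇒  d = (64I/π)^(1/4) = (64×1.090×10^5/π)^(1/4) = 38.6 mm

d ≈ 38.6 mm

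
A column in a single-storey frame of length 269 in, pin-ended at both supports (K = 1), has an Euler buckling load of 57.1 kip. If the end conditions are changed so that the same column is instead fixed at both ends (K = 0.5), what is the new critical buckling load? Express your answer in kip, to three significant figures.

P_cr ≈ 228 kip

P_cr ∝ 1/K², so P_cr,new = P_cr,old × (K_old/K_new)² = 57.1 × (1/0.5)²
= 57.1 × 4.000 = 228 kip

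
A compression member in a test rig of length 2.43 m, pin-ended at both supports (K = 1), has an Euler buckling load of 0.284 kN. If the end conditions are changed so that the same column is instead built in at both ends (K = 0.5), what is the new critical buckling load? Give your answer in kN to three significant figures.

P_cr ≈ 1.14 kN

P_cr ∝ 1/K², so P_cr,new = P_cr,old × (K_old/K_new)² = 0.284 × (1/0.5)²
= 0.284 × 4.000 = 1.14 kN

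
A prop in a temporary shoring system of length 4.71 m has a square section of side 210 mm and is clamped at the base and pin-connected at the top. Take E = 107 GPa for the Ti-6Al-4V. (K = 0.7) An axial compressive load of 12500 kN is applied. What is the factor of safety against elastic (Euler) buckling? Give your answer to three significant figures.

n ≈ 1.26

I = a⁴/12 = 210⁴/12 = 1.621×10^8 mm⁴
I = 1.621×10^8 mm⁴ = 1.621×10^-4 m⁴
Effective length L_e = K·L = 0.7 × 4.71 = 3.297 m
P_cr = π²EI / L_e² = π² × 107×10⁹ × 1.621×10^-4 / 3.297² = 1.574×10^7 N
Factor of safety n = P_cr / P = 15745 / 12500 = 1.26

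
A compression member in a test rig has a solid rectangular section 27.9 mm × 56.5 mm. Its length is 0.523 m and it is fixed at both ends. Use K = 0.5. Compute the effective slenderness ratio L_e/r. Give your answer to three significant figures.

For a rectangle r_min = b/√12 = 27.9/√12 = 8.054 mm
L_e = K·L = 0.5 × 0.523 m = 0.2615 m = 261.50 mm
λ = L_e / r_min = 261.50 / 8.054 = 32.5

λ ≈ 32.5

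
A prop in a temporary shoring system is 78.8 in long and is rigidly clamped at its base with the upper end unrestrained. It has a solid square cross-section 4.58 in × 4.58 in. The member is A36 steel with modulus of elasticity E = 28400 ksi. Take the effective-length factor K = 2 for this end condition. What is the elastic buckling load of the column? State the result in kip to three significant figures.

I = a⁴/12 = 4.58⁴/12 = 36.67 in⁴
Effective length L_e = K·L = 2 × 78.8 = 157.6 in
P_cr = π²EI / L_e² = π² × 28400×10³ × 36.67 / 157.6² = 4.138×10^5 lb

P_cr ≈ 414 kip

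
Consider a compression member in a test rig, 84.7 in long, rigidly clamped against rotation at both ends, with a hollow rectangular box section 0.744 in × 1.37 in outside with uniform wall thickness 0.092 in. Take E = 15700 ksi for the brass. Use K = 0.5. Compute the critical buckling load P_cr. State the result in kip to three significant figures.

Inner dimensions: h_i = 1.37 − 2×0.092 = 1.186 in, b_i = 0.744 − 2×0.092 = 0.5600 in
Weak-axis I_min = (h_o·b_o³ − h_i·b_i³)/12 with b_o = 0.744, b_i = 0.5600 in (shorter outer/inner sides).
I_min = (1.37×0.744³ − 1.186×0.5600³)/12 = 2.966×10^-2 in⁴
Effective length L_e = K·L = 0.5 × 84.7 = 42.35 in
P_cr = π²EI / L_e² = π² × 15700×10³ × 2.966×10^-2 / 42.35² = 2.563×10^3 lb

P_cr ≈ 2.56 kip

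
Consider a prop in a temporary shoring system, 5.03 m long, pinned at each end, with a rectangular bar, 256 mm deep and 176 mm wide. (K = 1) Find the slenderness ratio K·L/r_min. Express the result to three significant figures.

λ ≈ 99.0

Buckling occurs about the weak axis: I_min = h·b³/12 with b = 176 mm (the shorter side).
I_min = 256×176³/12 = 1.163×10^8 mm⁴
A = 4.506×10^4 mm²;  r_min = √(I/A) = √(1.163×10^8/4.506×10^4) = 50.81 mm
L_e = K·L = 1 × 5.03 m = 5.030 m = 5030.0 mm
λ = L_e / r_min = 5030.0 / 50.81 = 99.0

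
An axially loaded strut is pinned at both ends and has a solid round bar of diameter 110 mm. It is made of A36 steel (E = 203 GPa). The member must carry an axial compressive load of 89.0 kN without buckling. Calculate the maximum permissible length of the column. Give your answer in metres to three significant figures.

L_max ≈ 12.7 m

I = πd⁴/64 = π×110⁴/64 = 7.187×10^6 mm⁴
I = 7.187×10^-6 m⁴
At the buckling limit P_cr = P = 8.900×10^4 N
From P_cr = π²EI/(K·L)²:  L = (1/K)·√(π²EI/P_cr) = (1/1)·√(π²×2.03×10^11×7.187×10^-6/8.900×10^4)
L = 12.7 m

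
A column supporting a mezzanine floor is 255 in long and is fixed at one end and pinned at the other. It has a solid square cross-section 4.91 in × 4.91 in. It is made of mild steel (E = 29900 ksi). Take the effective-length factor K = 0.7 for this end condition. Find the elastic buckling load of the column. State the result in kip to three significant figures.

P_cr ≈ 449 kip

I = a⁴/12 = 4.91⁴/12 = 48.43 in⁴
Effective length L_e = K·L = 0.7 × 255 = 178.5 in
P_cr = π²EI / L_e² = π² × 29900×10³ × 48.43 / 178.5² = 4.486×10^5 lb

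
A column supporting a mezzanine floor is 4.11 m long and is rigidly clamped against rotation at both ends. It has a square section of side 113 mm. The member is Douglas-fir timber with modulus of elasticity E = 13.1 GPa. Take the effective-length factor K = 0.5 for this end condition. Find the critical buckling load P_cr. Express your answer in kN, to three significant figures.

P_cr ≈ 416 kN

I = a⁴/12 = 113⁴/12 = 1.359×10^7 mm⁴
I = 1.359×10^7 mm⁴ = 1.359×10^-5 m⁴
Effective length L_e = K·L = 0.5 × 4.11 = 2.055 m
P_cr = π²EI / L_e² = π² × 13.1×10⁹ × 1.359×10^-5 / 2.055² = 4.160×10^5 N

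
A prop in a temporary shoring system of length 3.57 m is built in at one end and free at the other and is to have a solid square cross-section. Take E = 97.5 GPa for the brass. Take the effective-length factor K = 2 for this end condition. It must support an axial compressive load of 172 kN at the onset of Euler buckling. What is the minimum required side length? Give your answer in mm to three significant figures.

a ≈ 102 mm

L_e = K·L = 2 × 3.57 = 7.140 m
Required I = P_cr·L_e²/(π²E) = 1.720×10^5 × 7.140² / (π² × 9.75×10^10) = 9.112×10^-6 m⁴
I_req = 9.112×10^6 mm⁴
Solid square: I = a⁴/12  ⇒  a = (12I)^(1/4) = (12×9.112×10^6)^(1/4) = 102 mm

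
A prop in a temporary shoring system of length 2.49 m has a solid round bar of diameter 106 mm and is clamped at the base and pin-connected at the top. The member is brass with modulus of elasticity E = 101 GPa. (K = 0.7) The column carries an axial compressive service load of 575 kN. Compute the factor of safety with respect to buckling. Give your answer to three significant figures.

I = πd⁴/64 = π×106⁴/64 = 6.197×10^6 mm⁴
I = 6.197×10^6 mm⁴ = 6.197×10^-6 m⁴
Effective length L_e = K·L = 0.7 × 2.49 = 1.743 m
P_cr = π²EI / L_e² = π² × 101×10⁹ × 6.197×10^-6 / 1.743² = 2.033×10^6 N
Factor of safety n = P_cr / P = 2033.4 / 575 = 3.54

n ≈ 3.54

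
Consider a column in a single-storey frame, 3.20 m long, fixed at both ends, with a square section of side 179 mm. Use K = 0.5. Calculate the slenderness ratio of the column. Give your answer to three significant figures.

For a square r = a/√12 = 179/√12 = 51.67 mm
L_e = K·L = 0.5 × 3.20 m = 1.600 m = 1600.0 mm
λ = L_e / r_min = 1600.0 / 51.67 = 31.0

λ ≈ 31.0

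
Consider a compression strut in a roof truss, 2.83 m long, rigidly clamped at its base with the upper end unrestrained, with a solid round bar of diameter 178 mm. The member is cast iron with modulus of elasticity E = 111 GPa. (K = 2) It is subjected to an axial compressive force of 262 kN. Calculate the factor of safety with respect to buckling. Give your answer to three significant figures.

I = πd⁴/64 = π×178⁴/64 = 4.928×10^7 mm⁴
I = 4.928×10^7 mm⁴ = 4.928×10^-5 m⁴
Effective length L_e = K·L = 2 × 2.83 = 5.660 m
P_cr = π²EI / L_e² = π² × 111×10⁹ × 4.928×10^-5 / 5.660² = 1.685×10^6 N
Factor of safety n = P_cr / P = 1685.2 / 262 = 6.43

n ≈ 6.43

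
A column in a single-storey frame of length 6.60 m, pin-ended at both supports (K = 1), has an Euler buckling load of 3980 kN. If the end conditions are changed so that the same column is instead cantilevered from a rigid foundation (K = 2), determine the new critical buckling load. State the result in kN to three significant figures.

P_cr ∝ 1/K², so P_cr,new = P_cr,old × (K_old/K_new)² = 3980 × (1/2)²
= 3980 × 0.2500 = 995 kN

P_cr ≈ 995 kN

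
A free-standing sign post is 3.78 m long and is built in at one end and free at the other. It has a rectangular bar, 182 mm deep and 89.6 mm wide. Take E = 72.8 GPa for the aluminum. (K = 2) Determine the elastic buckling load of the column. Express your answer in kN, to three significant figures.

P_cr ≈ 137 kN

Buckling occurs about the weak axis: I_min = h·b³/12 with b = 89.6 mm (the shorter side).
I_min = 182×89.6³/12 = 1.091×10^7 mm⁴
I = 1.091×10^7 mm⁴ = 1.091×10^-5 m⁴
Effective length L_e = K·L = 2 × 3.78 = 7.560 m
P_cr = π²EI / L_e² = π² × 72.8×10⁹ × 1.091×10^-5 / 7.560² = 1.372×10^5 N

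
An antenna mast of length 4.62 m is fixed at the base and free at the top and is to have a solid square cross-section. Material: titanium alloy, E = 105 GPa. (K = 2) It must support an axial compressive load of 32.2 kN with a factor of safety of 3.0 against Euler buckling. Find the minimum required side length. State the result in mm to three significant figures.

a ≈ 98.9 mm

Required P_cr = n·P = 3.0 × 32.2 = 96.60 kN
L_e = K·L = 2 × 4.62 = 9.240 m
Required I = P_cr·L_e²/(π²E) = 9.660×10^4 × 9.240² / (π² × 1.05×10^11) = 7.959×10^-6 m⁴
I_req = 7.959×10^6 mm⁴
Solid square: I = a⁴/12  ⇒  a = (12I)^(1/4) = (12×7.959×10^6)^(1/4) = 98.9 mm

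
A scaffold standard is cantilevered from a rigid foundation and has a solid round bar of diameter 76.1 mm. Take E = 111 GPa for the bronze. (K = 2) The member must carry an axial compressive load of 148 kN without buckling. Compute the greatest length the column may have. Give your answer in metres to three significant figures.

I = πd⁴/64 = π×76.1⁴/64 = 1.646×10^6 mm⁴
I = 1.646×10^-6 m⁴
At the buckling limit P_cr = P = 1.480×10^5 N
From P_cr = π²EI/(K·L)²:  L = (1/K)·√(π²EI/P_cr) = (1/2)·√(π²×1.11×10^11×1.646×10^-6/1.480×10^5)
L = 1.75 m

L_max ≈ 1.75 m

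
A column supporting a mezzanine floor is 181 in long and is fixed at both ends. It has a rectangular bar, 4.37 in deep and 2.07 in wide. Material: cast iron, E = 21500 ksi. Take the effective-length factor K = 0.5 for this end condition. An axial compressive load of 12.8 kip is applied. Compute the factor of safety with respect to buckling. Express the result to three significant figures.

n ≈ 6.54

Buckling occurs about the weak axis: I_min = h·b³/12 with b = 2.07 in (the shorter side).
I_min = 4.37×2.07³/12 = 3.230 in⁴
Effective length L_e = K·L = 0.5 × 181 = 90.50 in
P_cr = π²EI / L_e² = π² × 21500×10³ × 3.230 / 90.50² = 8.369×10^4 lb
Factor of safety n = P_cr / P = 83.686 / 12.8 = 6.54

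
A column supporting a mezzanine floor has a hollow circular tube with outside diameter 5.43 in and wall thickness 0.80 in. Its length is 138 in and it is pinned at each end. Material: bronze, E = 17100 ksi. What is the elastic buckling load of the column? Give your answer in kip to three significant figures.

P_cr ≈ 285 kip

Inner diameter d_i = 5.43 − 2×0.80 = 3.830 in
I = π(d_o⁴ − d_i⁴)/64 = π(5.43⁴ − 3.830⁴)/64 = 32.11 in⁴
Effective length L_e = K·L = 1 × 138 = 138.0 in
P_cr = π²EI / L_e² = π² × 17100×10³ × 32.11 / 138.0² = 2.846×10^5 lb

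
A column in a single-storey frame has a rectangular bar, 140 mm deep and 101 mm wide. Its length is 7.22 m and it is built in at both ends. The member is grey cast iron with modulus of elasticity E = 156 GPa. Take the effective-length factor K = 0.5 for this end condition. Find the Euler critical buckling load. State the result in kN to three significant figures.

P_cr ≈ 1420 kN

Buckling occurs about the weak axis: I_min = h·b³/12 with b = 101 mm (the shorter side).
I_min = 140×101³/12 = 1.202×10^7 mm⁴
I = 1.202×10^7 mm⁴ = 1.202×10^-5 m⁴
Effective length L_e = K·L = 0.5 × 7.22 = 3.610 m
P_cr = π²EI / L_e² = π² × 156×10⁹ × 1.202×10^-5 / 3.610² = 1.420×10^6 N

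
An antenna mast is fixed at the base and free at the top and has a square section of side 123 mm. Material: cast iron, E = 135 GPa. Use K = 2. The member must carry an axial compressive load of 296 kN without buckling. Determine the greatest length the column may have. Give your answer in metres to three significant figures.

I = a⁴/12 = 123⁴/12 = 1.907×10^7 mm⁴
I = 1.907×10^-5 m⁴
At the buckling limit P_cr = P = 2.960×10^5 N
From P_cr = π²EI/(K·L)²:  L = (1/K)·√(π²EI/P_cr) = (1/2)·√(π²×1.35×10^11×1.907×10^-5/2.960×10^5)
L = 4.63 m

L_max ≈ 4.63 m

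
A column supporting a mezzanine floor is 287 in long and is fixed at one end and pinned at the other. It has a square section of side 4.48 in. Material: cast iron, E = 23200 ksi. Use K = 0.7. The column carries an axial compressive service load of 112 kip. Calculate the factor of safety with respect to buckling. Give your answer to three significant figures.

n ≈ 1.70

I = a⁴/12 = 4.48⁴/12 = 33.57 in⁴
Effective length L_e = K·L = 0.7 × 287 = 200.9 in
P_cr = π²EI / L_e² = π² × 23200×10³ × 33.57 / 200.9² = 1.904×10^5 lb
Factor of safety n = P_cr / P = 190.44 / 112 = 1.70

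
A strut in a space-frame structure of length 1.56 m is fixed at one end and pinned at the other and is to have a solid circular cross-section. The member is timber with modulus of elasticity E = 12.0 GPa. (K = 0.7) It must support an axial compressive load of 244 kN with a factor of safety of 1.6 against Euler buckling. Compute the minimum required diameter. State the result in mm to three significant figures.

d ≈ 94.6 mm

Required P_cr = n·P = 1.6 × 244 = 390.4 kN
L_e = K·L = 0.7 × 1.56 = 1.092 m
Required I = P_cr·L_e²/(π²E) = 3.904×10^5 × 1.092² / (π² × 1.20×10^10) = 3.931×10^-6 m⁴
I_req = 3.931×10^6 mm⁴
Solid circle: I = πd⁴/64  ⇒  d = (64I/π)^(1/4) = (64×3.931×10^6/π)^(1/4) = 94.6 mm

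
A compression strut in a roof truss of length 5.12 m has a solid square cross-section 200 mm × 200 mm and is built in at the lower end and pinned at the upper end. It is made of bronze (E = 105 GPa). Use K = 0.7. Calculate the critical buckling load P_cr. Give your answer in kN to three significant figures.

I = a⁴/12 = 200⁴/12 = 1.333×10^8 mm⁴
I = 1.333×10^8 mm⁴ = 1.333×10^-4 m⁴
Effective length L_e = K·L = 0.7 × 5.12 = 3.584 m
P_cr = π²EI / L_e² = π² × 105×10⁹ × 1.333×10^-4 / 3.584² = 1.076×10^7 N

P_cr ≈ 10800 kN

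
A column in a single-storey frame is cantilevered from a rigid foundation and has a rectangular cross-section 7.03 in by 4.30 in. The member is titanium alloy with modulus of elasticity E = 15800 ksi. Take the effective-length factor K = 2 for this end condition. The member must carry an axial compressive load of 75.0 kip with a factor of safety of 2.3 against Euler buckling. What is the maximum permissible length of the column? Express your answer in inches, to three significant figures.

L_max ≈ 103 in

Buckling occurs about the weak axis: I_min = h·b³/12 with b = 4.30 in (the shorter side).
I_min = 7.03×4.30³/12 = 46.58 in⁴
Required critical load P_cr = n·P = 2.3 × 75.0 = 172.5 kip = 1.725×10^5 lb
From P_cr = π²EI/(K·L)²:  L = (1/K)·√(π²EI/P_cr) = (1/2)·√(π²×1.58×10^7×46.58/1.725×10^5)
L = 103 in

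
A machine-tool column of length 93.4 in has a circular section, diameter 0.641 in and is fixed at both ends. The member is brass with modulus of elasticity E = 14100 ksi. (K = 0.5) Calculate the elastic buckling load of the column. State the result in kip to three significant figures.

P_cr ≈ 0.529 kip

I = πd⁴/64 = π×0.641⁴/64 = 8.287×10^-3 in⁴
Effective length L_e = K·L = 0.5 × 93.4 = 46.70 in
P_cr = π²EI / L_e² = π² × 14100×10³ × 8.287×10^-3 / 46.70² = 528.8 lb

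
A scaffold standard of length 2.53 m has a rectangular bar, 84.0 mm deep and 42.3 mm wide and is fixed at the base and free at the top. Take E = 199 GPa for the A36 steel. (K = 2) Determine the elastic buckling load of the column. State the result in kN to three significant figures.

P_cr ≈ 40.6 kN

Buckling occurs about the weak axis: I_min = h·b³/12 with b = 42.3 mm (the shorter side).
I_min = 84.0×42.3³/12 = 5.298×10^5 mm⁴
I = 5.298×10^5 mm⁴ = 5.298×10^-7 m⁴
Effective length L_e = K·L = 2 × 2.53 = 5.060 m
P_cr = π²EI / L_e² = π² × 199×10⁹ × 5.298×10^-7 / 5.060² = 4.064×10^4 N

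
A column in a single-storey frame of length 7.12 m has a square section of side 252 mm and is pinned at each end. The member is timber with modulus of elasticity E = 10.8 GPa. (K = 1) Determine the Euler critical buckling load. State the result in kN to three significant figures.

I = a⁴/12 = 252⁴/12 = 3.361×10^8 mm⁴
I = 3.361×10^8 mm⁴ = 3.361×10^-4 m⁴
Effective length L_e = K·L = 1 × 7.12 = 7.120 m
P_cr = π²EI / L_e² = π² × 10.8×10⁹ × 3.361×10^-4 / 7.120² = 7.066×10^5 N

P_cr ≈ 707 kN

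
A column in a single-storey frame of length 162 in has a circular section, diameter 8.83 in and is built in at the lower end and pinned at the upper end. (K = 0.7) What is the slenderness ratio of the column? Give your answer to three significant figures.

λ ≈ 51.4

For a solid circle r = d/4 = 8.83/4 = 2.208 in
L_e = K·L = 0.7 × 162 = 113.4 in
λ = L_e / r_min = 113.40 / 2.208 = 51.4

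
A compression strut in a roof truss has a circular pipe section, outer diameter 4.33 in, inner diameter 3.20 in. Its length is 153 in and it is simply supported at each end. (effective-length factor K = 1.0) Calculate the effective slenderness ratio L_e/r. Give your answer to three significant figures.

d_o = 4.33 in, d_i = 3.20 in
I = π(d_o⁴ − d_i⁴)/64 = π(4.33⁴ − 3.200⁴)/64 = 12.11 in⁴
A = 6.683 in²;  r_min = √(I/A) = √(12.11/6.683) = 1.346 in
L_e = K·L = 1 × 153 = 153.0 in
λ = L_e / r_min = 153.00 / 1.346 = 114

λ ≈ 114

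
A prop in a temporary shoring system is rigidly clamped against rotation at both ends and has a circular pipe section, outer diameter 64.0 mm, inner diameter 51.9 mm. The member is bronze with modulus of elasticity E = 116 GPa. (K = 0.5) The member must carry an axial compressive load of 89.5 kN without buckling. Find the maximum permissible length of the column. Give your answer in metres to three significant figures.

d_o = 64.0 mm, d_i = 51.9 mm
I = π(d_o⁴ − d_i⁴)/64 = π(64.0⁴ − 51.90⁴)/64 = 4.674×10^5 mm⁴
I = 4.674×10^-7 m⁴
At the buckling limit P_cr = P = 8.950×10^4 N
From P_cr = π²EI/(K·L)²:  L = (1/K)·√(π²EI/P_cr) = (1/0.5)·√(π²×1.16×10^11×4.674×10^-7/8.950×10^4)
L = 4.89 m

L_max ≈ 4.89 m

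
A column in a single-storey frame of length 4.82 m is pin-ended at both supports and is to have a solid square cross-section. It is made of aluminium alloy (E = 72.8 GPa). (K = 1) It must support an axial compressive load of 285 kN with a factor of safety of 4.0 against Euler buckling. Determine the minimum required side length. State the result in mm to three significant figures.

a ≈ 145 mm

Required P_cr = n·P = 4.0 × 285 = 1140 kN
L_e = K·L = 1 × 4.82 = 4.820 m
Required I = P_cr·L_e²/(π²E) = 1.140×10^6 × 4.820² / (π² × 7.28×10^10) = 3.686×10^-5 m⁴
I_req = 3.686×10^7 mm⁴
Solid square: I = a⁴/12  ⇒  a = (12I)^(1/4) = (12×3.686×10^7)^(1/4) = 145 mm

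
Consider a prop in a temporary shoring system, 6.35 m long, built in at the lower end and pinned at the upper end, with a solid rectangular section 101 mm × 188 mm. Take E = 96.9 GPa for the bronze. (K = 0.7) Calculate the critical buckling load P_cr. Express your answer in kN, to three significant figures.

Buckling occurs about the weak axis: I_min = h·b³/12 with b = 101 mm (the shorter side).
I_min = 188×101³/12 = 1.614×10^7 mm⁴
I = 1.614×10^7 mm⁴ = 1.614×10^-5 m⁴
Effective length L_e = K·L = 0.7 × 6.35 = 4.445 m
P_cr = π²EI / L_e² = π² × 96.9×10⁹ × 1.614×10^-5 / 4.445² = 7.813×10^5 N

P_cr ≈ 781 kN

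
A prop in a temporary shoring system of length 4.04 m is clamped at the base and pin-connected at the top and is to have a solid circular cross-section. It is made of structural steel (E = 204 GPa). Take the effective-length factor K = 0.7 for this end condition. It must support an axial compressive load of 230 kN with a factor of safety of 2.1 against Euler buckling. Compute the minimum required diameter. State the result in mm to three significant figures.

d ≈ 79.1 mm

Required P_cr = n·P = 2.1 × 230 = 483.0 kN
L_e = K·L = 0.7 × 4.04 = 2.828 m
Required I = P_cr·L_e²/(π²E) = 4.830×10^5 × 2.828² / (π² × 2.04×10^11) = 1.919×10^-6 m⁴
I_req = 1.919×10^6 mm⁴
Solid circle: I = πd⁴/64  ⇒  d = (64I/π)^(1/4) = (64×1.919×10^6/π)^(1/4) = 79.1 mm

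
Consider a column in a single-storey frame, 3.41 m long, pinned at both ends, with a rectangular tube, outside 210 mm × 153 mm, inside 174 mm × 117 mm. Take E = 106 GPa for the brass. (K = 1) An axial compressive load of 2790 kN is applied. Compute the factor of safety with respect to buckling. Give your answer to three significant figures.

n ≈ 1.27

Weak-axis I_min = (h_o·b_o³ − h_i·b_i³)/12 with b_o = 153, b_i = 117.0 mm (shorter outer/inner sides).
I_min = (210×153³ − 174.0×117.0³)/12 = 3.945×10^7 mm⁴
I = 3.945×10^7 mm⁴ = 3.945×10^-5 m⁴
Effective length L_e = K·L = 1 × 3.41 = 3.410 m
P_cr = π²EI / L_e² = π² × 106×10⁹ × 3.945×10^-5 / 3.410² = 3.550×10^6 N
Factor of safety n = P_cr / P = 3549.7 / 2790 = 1.27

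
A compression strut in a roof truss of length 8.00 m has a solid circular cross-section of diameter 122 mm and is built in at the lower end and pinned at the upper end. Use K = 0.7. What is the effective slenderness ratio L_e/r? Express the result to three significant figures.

λ ≈ 184

For a solid circle r = d/4 = 122/4 = 30.50 mm
L_e = K·L = 0.7 × 8.00 m = 5.600 m = 5600.0 mm
λ = L_e / r_min = 5600.0 / 30.50 = 184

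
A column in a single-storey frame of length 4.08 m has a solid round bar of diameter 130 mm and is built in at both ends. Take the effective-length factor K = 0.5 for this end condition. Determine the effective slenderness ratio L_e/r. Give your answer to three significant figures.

λ ≈ 62.8

I = πd⁴/64 = π×130⁴/64 = 1.402×10^7 mm⁴
A = 1.327×10^4 mm²;  r_min = √(I/A) = √(1.402×10^7/1.327×10^4) = 32.50 mm
L_e = K·L = 0.5 × 4.08 m = 2.040 m = 2040.0 mm
λ = L_e / r_min = 2040.0 / 32.50 = 62.8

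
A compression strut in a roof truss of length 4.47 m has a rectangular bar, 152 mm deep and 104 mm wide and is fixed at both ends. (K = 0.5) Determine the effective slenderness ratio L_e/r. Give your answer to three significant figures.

λ ≈ 74.4

Buckling occurs about the weak axis: I_min = h·b³/12 with b = 104 mm (the shorter side).
I_min = 152×104³/12 = 1.425×10^7 mm⁴
A = 1.581×10^4 mm²;  r_min = √(I/A) = √(1.425×10^7/1.581×10^4) = 30.02 mm
L_e = K·L = 0.5 × 4.47 m = 2.235 m = 2235.0 mm
λ = L_e / r_min = 2235.0 / 30.02 = 74.4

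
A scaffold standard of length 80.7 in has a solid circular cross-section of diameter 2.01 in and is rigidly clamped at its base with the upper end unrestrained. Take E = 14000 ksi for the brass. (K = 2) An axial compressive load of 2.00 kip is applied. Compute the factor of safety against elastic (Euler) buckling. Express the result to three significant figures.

n ≈ 2.12

I = πd⁴/64 = π×2.01⁴/64 = 0.8012 in⁴
Effective length L_e = K·L = 2 × 80.7 = 161.4 in
P_cr = π²EI / L_e² = π² × 14000×10³ × 0.8012 / 161.4² = 4.250×10^3 lb
Factor of safety n = P_cr / P = 4.2499 / 2.00 = 2.12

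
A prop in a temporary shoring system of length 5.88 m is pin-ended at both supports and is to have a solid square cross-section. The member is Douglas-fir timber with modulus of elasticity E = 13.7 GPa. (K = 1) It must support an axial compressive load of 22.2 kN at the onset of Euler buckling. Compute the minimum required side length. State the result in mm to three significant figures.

L_e = K·L = 1 × 5.88 = 5.880 m
Required I = P_cr·L_e²/(π²E) = 2.220×10^4 × 5.880² / (π² × 1.37×10^10) = 5.677×10^-6 m⁴
I_req = 5.677×10^6 mm⁴
Solid square: I = a⁴/12  ⇒  a = (12I)^(1/4) = (12×5.677×10^6)^(1/4) = 90.8 mm

a ≈ 90.8 mm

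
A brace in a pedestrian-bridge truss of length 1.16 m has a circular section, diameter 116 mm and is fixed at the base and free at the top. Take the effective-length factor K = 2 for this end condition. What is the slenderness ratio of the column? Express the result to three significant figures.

λ ≈ 80.0

I = πd⁴/64 = π×116⁴/64 = 8.888×10^6 mm⁴
A = 1.057×10^4 mm²;  r_min = √(I/A) = √(8.888×10^6/1.057×10^4) = 29.00 mm
L_e = K·L = 2 × 1.16 m = 2.320 m = 2320.0 mm
λ = L_e / r_min = 2320.0 / 29.00 = 80.0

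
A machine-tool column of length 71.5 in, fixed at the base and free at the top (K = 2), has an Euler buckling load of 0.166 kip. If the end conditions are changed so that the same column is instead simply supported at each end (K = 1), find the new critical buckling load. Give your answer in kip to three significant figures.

P_cr ≈ 0.664 kip

P_cr ∝ 1/K², so P_cr,new = P_cr,old × (K_old/K_new)² = 0.166 × (2/1)²
= 0.166 × 4.000 = 0.664 kip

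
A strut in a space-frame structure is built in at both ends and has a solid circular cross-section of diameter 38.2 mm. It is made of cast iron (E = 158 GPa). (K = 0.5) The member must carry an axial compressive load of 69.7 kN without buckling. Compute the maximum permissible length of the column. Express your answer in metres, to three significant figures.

L_max ≈ 3.06 m

I = πd⁴/64 = π×38.2⁴/64 = 1.045×10^5 mm⁴
I = 1.045×10^-7 m⁴
At the buckling limit P_cr = P = 6.970×10^4 N
From P_cr = π²EI/(K·L)²:  L = (1/K)·√(π²EI/P_cr) = (1/0.5)·√(π²×1.58×10^11×1.045×10^-7/6.970×10^4)
L = 3.06 m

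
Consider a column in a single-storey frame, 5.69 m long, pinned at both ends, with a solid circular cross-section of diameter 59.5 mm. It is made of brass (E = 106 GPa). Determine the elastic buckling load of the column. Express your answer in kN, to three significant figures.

I = πd⁴/64 = π×59.5⁴/64 = 6.152×10^5 mm⁴
I = 6.152×10^5 mm⁴ = 6.152×10^-7 m⁴
Effective length L_e = K·L = 1 × 5.69 = 5.690 m
P_cr = π²EI / L_e² = π² × 106×10⁹ × 6.152×10^-7 / 5.690² = 1.988×10^4 N

P_cr ≈ 19.9 kN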